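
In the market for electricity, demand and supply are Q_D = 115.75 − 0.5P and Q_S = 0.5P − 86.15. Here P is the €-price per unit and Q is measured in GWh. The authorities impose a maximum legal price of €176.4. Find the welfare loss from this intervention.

€325.125

In inverse form: demand P = 231.5 − 2Q, supply P = 172.3 + 2Q.
Competitive equilibrium: 231.5 − 2Q = 172.3 + 2Q → Q* = 14.8, P* = 201.9.
At the ceiling P = 176.4, quantity supplied = (176.4 − 172.3)/2 = 2.05.
Willingness to pay at Q' = 2.05: 231.5 − 2·2.05 = 227.4.
ΔQ = 14.8 − 2.05 = 12.75; wedge = 227.4 − 176.4 = 51.
Deadweight loss = ½ × 12.75 × 51 = €325.125.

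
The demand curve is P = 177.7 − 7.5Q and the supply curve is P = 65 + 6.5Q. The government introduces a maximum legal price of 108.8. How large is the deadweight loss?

12.04

Competitive equilibrium: 177.7 − 7.5Q = 65 + 6.5Q → Q* = 8.05, P* = 117.325.
At the ceiling P = 108.8, quantity supplied = (108.8 − 65)/6.5 = 6.7385.
Willingness to pay at Q' = 6.7385: 177.7 − 7.5·6.7385 = 127.1613.
ΔQ = 8.05 − 6.7385 = 1.3115; wedge = 127.1613 − 108.8 = 18.3613.
Welfare loss = ½ × 1.3115 × 18.3613 = 12.04.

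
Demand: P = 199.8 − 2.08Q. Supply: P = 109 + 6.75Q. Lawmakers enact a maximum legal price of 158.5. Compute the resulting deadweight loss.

Competitive equilibrium: 199.8 − 2.08Q = 109 + 6.75Q → Q* = 10.2831, P* = 178.4111.
At the ceiling P = 158.5, quantity supplied = (158.5 − 109)/6.75 = 7.3333.
Willingness to pay at Q' = 7.3333: 199.8 − 2.08·7.3333 = 184.5467.
ΔQ = 10.2831 − 7.3333 = 2.9498; wedge = 184.5467 − 158.5 = 26.0467.
The triangle = ½ × 2.9498 × 26.0467 = 38.42.

38.42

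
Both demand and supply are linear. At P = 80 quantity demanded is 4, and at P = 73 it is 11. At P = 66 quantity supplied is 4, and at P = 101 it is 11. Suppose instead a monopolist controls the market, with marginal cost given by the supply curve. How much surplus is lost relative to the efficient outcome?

Demand slope = (73 − 80)/(11 − 4) = −1, so P = 84 − Q.
Supply slope = (101 − 66)/(11 − 4) = 5, so P = 46 + 5Q.
Competitive equilibrium: 84 − Q = 46 + 5Q → Q* = 6.3333, P* = 77.6667.
Marginal revenue: MR = 84 − 2Q. Set MR = MC: 84 − 2Q = 46 + 5Q → Q_m = 5.4286.
Price P_m = 84 − 1·5.4286 = 78.5714; MC(Q_m) = 46 + 5·5.4286 = 73.143.
Competitive Q* = 6.3333, so ΔQ = 0.9047; wedge = 78.5714 − 73.143 = 5.4284.
The triangle = ½ × 0.9047 × 5.4284 = 2.46.

2.46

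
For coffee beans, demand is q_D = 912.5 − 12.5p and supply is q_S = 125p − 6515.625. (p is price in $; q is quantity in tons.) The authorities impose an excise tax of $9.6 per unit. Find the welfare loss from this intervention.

$523.64

In inverse form: demand p = 73 − 0.08q, supply p = 52.125 + 0.008q.
Competitive equilibrium: 73 − 0.08q = 52.125 + 0.008q → q* = 237.2159, p* = 54.0227.
With the tax, the buyer price exceeds the seller price by 9.6: (73 − 0.08q) − (52.125 + 0.008q) = 9.6 → q' = 128.125.
Δq = 237.2159 − 128.125 = 109.0909; the wedge equals the tax, 9.6.
Welfare loss = ½ × 109.0909 × 9.6 = $523.64.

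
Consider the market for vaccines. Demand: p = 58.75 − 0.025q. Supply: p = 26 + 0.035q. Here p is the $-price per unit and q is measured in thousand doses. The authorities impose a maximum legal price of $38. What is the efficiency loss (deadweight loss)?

Competitive equilibrium: 58.75 − 0.025q = 26 + 0.035q → q* = 545.8333, p* = 45.1042.
At the ceiling p = 38, quantity supplied = (38 − 26)/0.035 = 342.8571.
Willingness to pay at q' = 342.8571: 58.75 − 0.025·342.8571 = 50.1786.
Δq = 545.8333 − 342.8571 = 202.9762; wedge = 50.1786 − 38 = 12.1786.
Welfare loss = ½ × 202.9762 × 12.1786 = $1235.98 thousand.

$1235.98 thousand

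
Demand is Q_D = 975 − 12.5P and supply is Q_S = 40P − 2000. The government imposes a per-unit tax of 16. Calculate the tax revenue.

1828.57

In inverse form: demand P = 78 − 0.08Q, supply P = 50 + 0.025Q.
Competitive equilibrium: 78 − 0.08Q = 50 + 0.025Q → Q* = 266.6667, P* = 56.6667.
With the tax, the buyer price exceeds the seller price by 16: (78 − 0.08Q) − (50 + 0.025Q) = 16 → Q' = 114.2857.
Tax revenue = 16 × 114.2857 = 1828.57.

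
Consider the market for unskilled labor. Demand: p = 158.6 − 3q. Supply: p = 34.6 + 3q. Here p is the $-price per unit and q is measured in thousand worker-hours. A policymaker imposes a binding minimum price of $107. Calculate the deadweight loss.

Competitive equilibrium: 158.6 − 3q = 34.6 + 3q → q* = 20.6667, p* = 96.6.
At the floor p = 107, quantity demanded = (158.6 − 107)/3 = 17.2.
Sellers' marginal cost at q' = 17.2: 34.6 + 3·17.2 = 86.2.
Δq = 20.6667 − 17.2 = 3.4667; wedge = 107 − 86.2 = 20.8.
Deadweight loss = ½ × 3.4667 × 20.8 = $36.05 thousand.

$36.05 thousand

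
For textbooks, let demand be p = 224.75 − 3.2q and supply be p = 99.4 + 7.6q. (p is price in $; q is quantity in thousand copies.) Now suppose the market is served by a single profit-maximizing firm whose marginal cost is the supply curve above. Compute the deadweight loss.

$38 thousand

Competitive equilibrium: 224.75 − 3.2q = 99.4 + 7.6q → q* = 11.6065, p* = 187.6093.
Marginal revenue: MR = 224.75 − 6.4q. Set MR = MC: 224.75 − 6.4q = 99.4 + 7.6q → q_m = 8.9536.
Price p_m = 224.75 − 3.2·8.9536 = 196.0985; MC(q_m) = 99.4 + 7.6·8.9536 = 167.4474.
Competitive q* = 11.6065, so Δq = 2.6529; wedge = 196.0985 − 167.4474 = 28.6511.
Deadweight loss = ½ × 2.6529 × 28.6511 = $38 thousand.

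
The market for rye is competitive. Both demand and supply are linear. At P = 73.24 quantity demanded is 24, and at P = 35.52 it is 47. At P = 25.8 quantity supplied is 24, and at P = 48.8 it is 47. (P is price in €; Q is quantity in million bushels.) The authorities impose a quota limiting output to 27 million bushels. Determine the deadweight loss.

€295.80 million

Demand slope = (35.52 − 73.24)/(47 − 24) = −1.64, so P = 112.6 − 1.64Q.
Supply slope = (48.8 − 25.8)/(47 − 24) = 1, so P = 1.8 + Q.
Competitive equilibrium: 112.6 − 1.64Q = 1.8 + Q → Q* = 41.9697, P* = 43.7697.
At Q = 27: demand price = 112.6 − 1.64·27 = 68.32; supply price = 1.8 + 1·27 = 28.8.
ΔQ = 41.9697 − 27 = 14.9697; wedge = 68.32 − 28.8 = 39.52.
Deadweight loss = ½ × 14.9697 × 39.52 = €295.80 million.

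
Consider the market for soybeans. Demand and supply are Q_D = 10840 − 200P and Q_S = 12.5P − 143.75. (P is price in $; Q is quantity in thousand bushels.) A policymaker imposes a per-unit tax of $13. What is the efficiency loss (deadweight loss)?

In inverse form: demand P = 54.2 − 0.005Q, supply P = 11.5 + 0.08Q.
Competitive equilibrium: 54.2 − 0.005Q = 11.5 + 0.08Q → Q* = 502.3529, P* = 51.6882.
With the tax, the buyer price exceeds the seller price by 13: (54.2 − 0.005Q) − (11.5 + 0.08Q) = 13 → Q' = 349.4118.
ΔQ = 502.3529 − 349.4118 = 152.9411; the wedge equals the tax, 13.
DWL = ½ × 152.9411 × 13 = $994.12 thousand.

$994.12 thousand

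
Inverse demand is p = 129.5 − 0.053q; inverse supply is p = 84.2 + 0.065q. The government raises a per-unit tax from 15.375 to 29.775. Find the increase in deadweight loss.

2754.92

Competitive equilibrium: 129.5 − 0.053q = 84.2 + 0.065q → q* = 383.8983, p* = 109.1534.
For a per-unit tax t: Δq = t/0.118, so DWL = ½·t·(t/0.118) = t²/0.236.
At t = 15.375: DWL = 1001.655. At t = 29.775: DWL = 3756.57.
Increase = 3756.57 − 1001.655 = 2754.92.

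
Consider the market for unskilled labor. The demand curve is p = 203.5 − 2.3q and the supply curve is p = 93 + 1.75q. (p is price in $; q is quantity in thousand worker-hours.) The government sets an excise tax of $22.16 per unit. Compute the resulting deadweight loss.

Competitive equilibrium: 203.5 − 2.3q = 93 + 1.75q → q* = 27.284, p* = 140.7469.
With the tax, the buyer price exceeds the seller price by 22.16: (203.5 − 2.3q) − (93 + 1.75q) = 22.16 → q' = 21.8123.
Δq = 27.284 − 21.8123 = 5.4717; the wedge equals the tax, 22.16.
The triangle = ½ × 5.4717 × 22.16 = $60.63 thousand.

$60.63 thousand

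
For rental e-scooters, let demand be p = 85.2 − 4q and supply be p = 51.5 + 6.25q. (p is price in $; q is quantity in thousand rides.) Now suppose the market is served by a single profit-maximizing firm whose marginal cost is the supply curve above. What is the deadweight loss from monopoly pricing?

Competitive equilibrium: 85.2 − 4q = 51.5 + 6.25q → q* = 3.2878, p* = 72.0488.
Marginal revenue: MR = 85.2 − 8q. Set MR = MC: 85.2 − 8q = 51.5 + 6.25q → q_m = 2.3649.
Price p_m = 85.2 − 4·2.3649 = 75.7404; MC(q_m) = 51.5 + 6.25·2.3649 = 66.2806.
Competitive q* = 3.2878, so Δq = 0.9229; wedge = 75.7404 − 66.2806 = 9.4598.
Welfare loss = ½ × 0.9229 × 9.4598 = $4.37 thousand.

$4.37 thousand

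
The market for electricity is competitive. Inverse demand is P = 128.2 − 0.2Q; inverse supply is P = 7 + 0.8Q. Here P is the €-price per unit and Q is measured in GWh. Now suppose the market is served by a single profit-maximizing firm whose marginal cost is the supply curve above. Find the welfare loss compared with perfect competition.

€204.02

Competitive equilibrium: 128.2 − 0.2Q = 7 + 0.8Q → Q* = 121.2, P* = 103.96.
Marginal revenue: MR = 128.2 − 0.4Q. Set MR = MC: 128.2 − 0.4Q = 7 + 0.8Q → Q_m = 101.
Price P_m = 128.2 − 0.2·101 = 108; MC(Q_m) = 7 + 0.8·101 = 87.8.
Competitive Q* = 121.2, so ΔQ = 20.2; wedge = 108 − 87.8 = 20.2.
DWL = ½ × 20.2 × 20.2 = €204.02.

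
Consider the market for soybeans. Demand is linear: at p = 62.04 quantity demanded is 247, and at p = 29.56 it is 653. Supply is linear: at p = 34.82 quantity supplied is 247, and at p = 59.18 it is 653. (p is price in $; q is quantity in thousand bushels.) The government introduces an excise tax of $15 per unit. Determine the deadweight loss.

$803.57 thousand

Demand slope = (29.56 − 62.04)/(653 − 247) = −0.08, so p = 81.8 − 0.08q.
Supply slope = (59.18 − 34.82)/(653 − 247) = 0.06, so p = 20 + 0.06q.
Competitive equilibrium: 81.8 − 0.08q = 20 + 0.06q → q* = 441.4286, p* = 46.4857.
With the tax, the buyer price exceeds the seller price by 15: (81.8 − 0.08q) − (20 + 0.06q) = 15 → q' = 334.2857.
Δq = 441.4286 − 334.2857 = 107.1429; the wedge equals the tax, 15.
The triangle = ½ × 107.1429 × 15 = $803.57 thousand.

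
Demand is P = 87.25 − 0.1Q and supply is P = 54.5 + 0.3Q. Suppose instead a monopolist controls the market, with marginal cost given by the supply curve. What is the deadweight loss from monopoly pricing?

53.63

Competitive equilibrium: 87.25 − 0.1Q = 54.5 + 0.3Q → Q* = 81.875, P* = 79.0625.
Marginal revenue: MR = 87.25 − 0.2Q. Set MR = MC: 87.25 − 0.2Q = 54.5 + 0.3Q → Q_m = 65.5.
Price P_m = 87.25 − 0.1·65.5 = 80.7; MC(Q_m) = 54.5 + 0.3·65.5 = 74.15.
Competitive Q* = 81.875, so ΔQ = 16.375; wedge = 80.7 − 74.15 = 6.55.
Deadweight loss = ½ × 16.375 × 6.55 = 53.63.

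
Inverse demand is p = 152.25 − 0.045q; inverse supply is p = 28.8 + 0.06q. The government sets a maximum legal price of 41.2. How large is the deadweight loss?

Competitive equilibrium: 152.25 − 0.045q = 28.8 + 0.06q → q* = 1175.7143, p* = 99.3429.
At the ceiling p = 41.2, quantity supplied = (41.2 − 28.8)/0.06 = 206.6667.
Willingness to pay at q' = 206.6667: 152.25 − 0.045·206.6667 = 142.95.
Δq = 1175.7143 − 206.6667 = 969.0476; wedge = 142.95 − 41.2 = 101.75.
The triangle = ½ × 969.0476 × 101.75 = 49300.30.

49300.30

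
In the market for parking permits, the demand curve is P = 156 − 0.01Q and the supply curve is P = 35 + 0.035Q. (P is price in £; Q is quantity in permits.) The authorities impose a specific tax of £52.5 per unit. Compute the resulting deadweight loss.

£30625

Competitive equilibrium: 156 − 0.01Q = 35 + 0.035Q → Q* = 2688.8889, P* = 129.1111.
With the tax, the buyer price exceeds the seller price by 52.5: (156 − 0.01Q) − (35 + 0.035Q) = 52.5 → Q' = 1522.2222.
ΔQ = 2688.8889 − 1522.2222 = 1166.6667; the wedge equals the tax, 52.5.
Deadweight loss = ½ × 1166.6667 × 52.5 = £30625.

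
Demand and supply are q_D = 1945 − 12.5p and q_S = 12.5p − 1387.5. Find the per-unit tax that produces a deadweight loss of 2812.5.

30

In inverse form: demand p = 155.6 − 0.08q, supply p = 111 + 0.08q.
Competitive equilibrium: 155.6 − 0.08q = 111 + 0.08q → q* = 278.75, p* = 133.3.
A tax t gives Δq = t/0.16 and wedge t, so DWL = t²/0.32.
t²/0.32 = 2812.5 → t² = 900 → t = 30.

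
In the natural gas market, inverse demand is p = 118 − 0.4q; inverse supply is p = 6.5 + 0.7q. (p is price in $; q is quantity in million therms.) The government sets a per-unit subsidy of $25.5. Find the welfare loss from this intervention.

Competitive equilibrium: 118 − 0.4q = 6.5 + 0.7q → q* = 101.3636, p* = 77.4545.
The subsidy lowers effective supply by 25.5: p = 0.7q − 19.
New quantity: 118 − 0.4q = 0.7q − 19 → q' = 124.5455.
Overproduction Δq = 124.5455 − 101.3636 = 23.1819; wedge = subsidy = 25.5.
Welfare loss = ½ × 23.1819 × 25.5 = $295.57 million.

$295.57 million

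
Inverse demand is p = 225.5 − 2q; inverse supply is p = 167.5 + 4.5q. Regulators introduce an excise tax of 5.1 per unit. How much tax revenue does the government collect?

Competitive equilibrium: 225.5 − 2q = 167.5 + 4.5q → q* = 8.9231, p* = 207.6538.
With the tax, the buyer price exceeds the seller price by 5.1: (225.5 − 2q) − (167.5 + 4.5q) = 5.1 → q' = 8.1385.
Tax revenue = 5.1 × 8.1385 = 41.51.

41.51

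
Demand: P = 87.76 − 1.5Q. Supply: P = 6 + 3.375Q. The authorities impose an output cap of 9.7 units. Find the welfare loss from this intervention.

Competitive equilibrium: 87.76 − 1.5Q = 6 + 3.375Q → Q* = 16.7713, P* = 62.6031.
At Q = 9.7: demand price = 87.76 − 1.5·9.7 = 73.21; supply price = 6 + 3.375·9.7 = 38.7375.
ΔQ = 16.7713 − 9.7 = 7.0713; wedge = 73.21 − 38.7375 = 34.4725.
DWL = ½ × 7.0713 × 34.4725 = 121.88.

121.88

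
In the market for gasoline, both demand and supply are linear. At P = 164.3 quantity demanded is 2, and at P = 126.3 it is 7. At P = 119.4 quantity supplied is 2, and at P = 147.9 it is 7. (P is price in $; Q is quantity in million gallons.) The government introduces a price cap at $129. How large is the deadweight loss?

$19.03 million

Demand slope = (126.3 − 164.3)/(7 − 2) = −7.6, so P = 179.5 − 7.6Q.
Supply slope = (147.9 − 119.4)/(7 − 2) = 5.7, so P = 108 + 5.7Q.
Competitive equilibrium: 179.5 − 7.6Q = 108 + 5.7Q → Q* = 5.3759, P* = 138.6429.
At the ceiling P = 129, quantity supplied = (129 − 108)/5.7 = 3.6842.
Willingness to pay at Q' = 3.6842: 179.5 − 7.6·3.6842 = 151.5001.
ΔQ = 5.3759 − 3.6842 = 1.6917; wedge = 151.5001 − 129 = 22.5001.
The triangle = ½ × 1.6917 × 22.5001 = $19.03 million.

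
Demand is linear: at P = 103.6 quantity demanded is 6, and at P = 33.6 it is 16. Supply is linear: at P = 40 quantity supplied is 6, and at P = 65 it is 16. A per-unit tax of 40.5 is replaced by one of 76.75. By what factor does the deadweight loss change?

3.591

Demand slope = (33.6 − 103.6)/(16 − 6) = −7, so P = 145.6 − 7Q.
Supply slope = (65 − 40)/(16 − 6) = 2.5, so P = 25 + 2.5Q.
Competitive equilibrium: 145.6 − 7Q = 25 + 2.5Q → Q* = 12.6947, P* = 56.7368.
For a per-unit tax t: ΔQ = t/9.5, so DWL = ½·t·(t/9.5) = t²/19.
At t = 40.5: DWL = 86.329. At t = 76.75: DWL = 310.030.
Ratio = (76.75/40.5)² = 3.591.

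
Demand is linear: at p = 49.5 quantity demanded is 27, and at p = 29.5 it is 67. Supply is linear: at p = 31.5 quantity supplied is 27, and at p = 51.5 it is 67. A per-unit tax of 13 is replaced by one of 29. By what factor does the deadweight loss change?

Demand slope = (29.5 − 49.5)/(67 − 27) = −0.5, so p = 63 − 0.5q.
Supply slope = (51.5 − 31.5)/(67 − 27) = 0.5, so p = 18 + 0.5q.
Competitive equilibrium: 63 − 0.5q = 18 + 0.5q → q* = 45, p* = 40.5.
For a per-unit tax t: Δq = t/1, so DWL = ½·t·(t/1) = t²/2.
At t = 13: DWL = 84.5. At t = 29: DWL = 420.5.
Ratio = (29/13)² = 4.976.

4.976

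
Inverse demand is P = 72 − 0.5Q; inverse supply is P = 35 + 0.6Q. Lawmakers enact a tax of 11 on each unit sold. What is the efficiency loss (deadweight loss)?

Competitive equilibrium: 72 − 0.5Q = 35 + 0.6Q → Q* = 33.6364, P* = 55.1818.
With the tax, the buyer price exceeds the seller price by 11: (72 − 0.5Q) − (35 + 0.6Q) = 11 → Q' = 23.6364.
ΔQ = 33.6364 − 23.6364 = 10; the wedge equals the tax, 11.
Welfare loss = ½ × 10 × 11 = 55.

55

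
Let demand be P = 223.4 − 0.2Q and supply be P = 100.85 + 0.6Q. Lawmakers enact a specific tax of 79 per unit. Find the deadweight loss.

Competitive equilibrium: 223.4 − 0.2Q = 100.85 + 0.6Q → Q* = 153.1875, P* = 192.7625.
With the tax, the buyer price exceeds the seller price by 79: (223.4 − 0.2Q) − (100.85 + 0.6Q) = 79 → Q' = 54.4375.
ΔQ = 153.1875 − 54.4375 = 98.75; the wedge equals the tax, 79.
Deadweight loss = ½ × 98.75 × 79 = 3900.625.

3900.625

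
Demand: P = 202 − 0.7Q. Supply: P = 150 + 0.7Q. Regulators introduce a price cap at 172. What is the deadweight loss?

Competitive equilibrium: 202 − 0.7Q = 150 + 0.7Q → Q* = 37.1429, P* = 176.
At the ceiling P = 172, quantity supplied = (172 − 150)/0.7 = 31.4286.
Willingness to pay at Q' = 31.4286: 202 − 0.7·31.4286 = 180.
ΔQ = 37.1429 − 31.4286 = 5.7143; wedge = 180 − 172 = 8.
Deadweight loss = ½ × 5.7143 × 8 = 22.86.

22.86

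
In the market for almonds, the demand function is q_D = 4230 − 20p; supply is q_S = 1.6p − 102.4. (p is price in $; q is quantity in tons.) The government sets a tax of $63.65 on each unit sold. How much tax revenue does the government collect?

In inverse form: demand p = 211.5 − 0.05q, supply p = 64 + 0.625q.
Competitive equilibrium: 211.5 − 0.05q = 64 + 0.625q → q* = 218.5185, p* = 200.5741.
With the tax, the buyer price exceeds the seller price by 63.65: (211.5 − 0.05q) − (64 + 0.625q) = 63.65 → q' = 124.2222.
Tax revenue = 63.65 × 124.2222 = $7906.74.

$7906.74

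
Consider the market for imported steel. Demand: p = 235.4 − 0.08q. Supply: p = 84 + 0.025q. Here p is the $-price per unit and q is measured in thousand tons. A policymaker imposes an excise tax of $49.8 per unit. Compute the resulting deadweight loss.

Competitive equilibrium: 235.4 − 0.08q = 84 + 0.025q → q* = 1441.90476, p* = 120.04762.
With the tax, the buyer price exceeds the seller price by 49.8: (235.4 − 0.08q) − (84 + 0.025q) = 49.8 → q' = 967.61905.
Δq = 1441.90476 − 967.61905 = 474.28571; the wedge equals the tax, 49.8.
Welfare loss = ½ × 474.28571 × 49.8 = $11809.71 thousand.

$11809.71 thousand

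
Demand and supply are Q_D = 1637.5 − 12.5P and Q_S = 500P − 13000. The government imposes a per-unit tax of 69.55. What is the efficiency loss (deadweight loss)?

29495.14

In inverse form: demand P = 131 − 0.08Q, supply P = 26 + 0.002Q.
Competitive equilibrium: 131 − 0.08Q = 26 + 0.002Q → Q* = 1280.4878, P* = 28.561.
With the tax, the buyer price exceeds the seller price by 69.55: (131 − 0.08Q) − (26 + 0.002Q) = 69.55 → Q' = 432.3171.
ΔQ = 1280.4878 − 432.3171 = 848.1707; the wedge equals the tax, 69.55.
Deadweight loss = ½ × 848.1707 × 69.55 = 29495.14.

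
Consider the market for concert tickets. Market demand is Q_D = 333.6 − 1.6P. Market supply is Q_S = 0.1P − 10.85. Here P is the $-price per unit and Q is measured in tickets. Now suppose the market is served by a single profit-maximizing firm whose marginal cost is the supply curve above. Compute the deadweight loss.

In inverse form: demand P = 208.5 − 0.625Q, supply P = 108.5 + 10Q.
Competitive equilibrium: 208.5 − 0.625Q = 108.5 + 10Q → Q* = 9.4118, P* = 202.6176.
Marginal revenue: MR = 208.5 − 1.25Q. Set MR = MC: 208.5 − 1.25Q = 108.5 + 10Q → Q_m = 8.8889.
Price P_m = 208.5 − 0.625·8.8889 = 202.9444; MC(Q_m) = 108.5 + 10·8.8889 = 197.389.
Competitive Q* = 9.4118, so ΔQ = 0.5229; wedge = 202.9444 − 197.389 = 5.5554.
Welfare loss = ½ × 0.5229 × 5.5554 = $1.45.

$1.45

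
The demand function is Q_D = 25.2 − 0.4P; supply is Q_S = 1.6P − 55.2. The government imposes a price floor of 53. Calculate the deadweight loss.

In inverse form: demand P = 63 − 2.5Q, supply P = 34.5 + 0.625Q.
Competitive equilibrium: 63 − 2.5Q = 34.5 + 0.625Q → Q* = 9.12, P* = 40.2.
At the floor P = 53, quantity demanded = (63 − 53)/2.5 = 4.
Sellers' marginal cost at Q' = 4: 34.5 + 0.625·4 = 37.
ΔQ = 9.12 − 4 = 5.12; wedge = 53 − 37 = 16.
DWL = ½ × 5.12 × 16 = 40.96.

40.96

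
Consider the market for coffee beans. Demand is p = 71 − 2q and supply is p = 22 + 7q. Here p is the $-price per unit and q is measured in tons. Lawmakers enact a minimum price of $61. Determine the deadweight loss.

$0.89

Competitive equilibrium: 71 − 2q = 22 + 7q → q* = 5.4444, p* = 60.1111.
At the floor p = 61, quantity demanded = (71 − 61)/2 = 5.
Sellers' marginal cost at q' = 5: 22 + 7·5 = 57.
Δq = 5.4444 − 5 = 0.4444; wedge = 61 − 57 = 4.
Welfare loss = ½ × 0.4444 × 4 = $0.89.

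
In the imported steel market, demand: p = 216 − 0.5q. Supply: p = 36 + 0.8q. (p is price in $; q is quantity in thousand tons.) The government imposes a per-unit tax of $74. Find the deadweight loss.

$2106.15 thousand

Competitive equilibrium: 216 − 0.5q = 36 + 0.8q → q* = 138.4615, p* = 146.7692.
With the tax, the buyer price exceeds the seller price by 74: (216 − 0.5q) − (36 + 0.8q) = 74 → q' = 81.5385.
Δq = 138.4615 − 81.5385 = 56.923; the wedge equals the tax, 74.
Welfare loss = ½ × 56.923 × 74 = $2106.15 thousand.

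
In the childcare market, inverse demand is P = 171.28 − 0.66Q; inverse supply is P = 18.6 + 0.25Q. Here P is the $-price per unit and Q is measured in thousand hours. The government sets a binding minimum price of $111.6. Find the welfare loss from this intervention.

Competitive equilibrium: 171.28 − 0.66Q = 18.6 + 0.25Q → Q* = 167.7802, P* = 60.5451.
At the floor P = 111.6, quantity demanded = (171.28 − 111.6)/0.66 = 90.4242.
Sellers' marginal cost at Q' = 90.4242: 18.6 + 0.25·90.4242 = 41.2061.
ΔQ = 167.7802 − 90.4242 = 77.356; wedge = 111.6 − 41.2061 = 70.3939.
DWL = ½ × 77.356 × 70.3939 = $2722.70 thousand.

$2722.70 thousand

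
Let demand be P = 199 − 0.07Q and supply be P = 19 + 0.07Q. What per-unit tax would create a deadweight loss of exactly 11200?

Competitive equilibrium: 199 − 0.07Q = 19 + 0.07Q → Q* = 1285.7143, P* = 109.
A tax t gives ΔQ = t/0.14 and wedge t, so DWL = t²/0.28.
t²/0.28 = 11200 → t² = 3136 → t = 56.

56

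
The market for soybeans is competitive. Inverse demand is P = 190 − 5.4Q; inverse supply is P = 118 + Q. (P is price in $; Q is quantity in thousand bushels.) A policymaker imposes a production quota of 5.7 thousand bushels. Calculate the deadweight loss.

$98.568 thousand

Competitive equilibrium: 190 − 5.4Q = 118 + Q → Q* = 11.25, P* = 129.25.
At Q = 5.7: demand price = 190 − 5.4·5.7 = 159.22; supply price = 118 + 1·5.7 = 123.7.
ΔQ = 11.25 − 5.7 = 5.55; wedge = 159.22 − 123.7 = 35.52.
Deadweight loss = ½ × 5.55 × 35.52 = $98.568 thousand.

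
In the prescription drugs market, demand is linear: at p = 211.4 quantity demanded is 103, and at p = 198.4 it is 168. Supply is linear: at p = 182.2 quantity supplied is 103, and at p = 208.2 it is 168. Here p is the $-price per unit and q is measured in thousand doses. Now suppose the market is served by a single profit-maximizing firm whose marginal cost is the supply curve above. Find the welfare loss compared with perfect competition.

Demand slope = (198.4 − 211.4)/(168 − 103) = −0.2, so p = 232 − 0.2q.
Supply slope = (208.2 − 182.2)/(168 − 103) = 0.4, so p = 141 + 0.4q.
Competitive equilibrium: 232 − 0.2q = 141 + 0.4q → q* = 151.6667, p* = 201.6667.
Marginal revenue: MR = 232 − 0.4q. Set MR = MC: 232 − 0.4q = 141 + 0.4q → q_m = 113.75.
Price p_m = 232 − 0.2·113.75 = 209.25; MC(q_m) = 141 + 0.4·113.75 = 186.5.
Competitive q* = 151.6667, so Δq = 37.9167; wedge = 209.25 − 186.5 = 22.75.
Welfare loss = ½ × 37.9167 × 22.75 = $431.30 thousand.

$431.30 thousand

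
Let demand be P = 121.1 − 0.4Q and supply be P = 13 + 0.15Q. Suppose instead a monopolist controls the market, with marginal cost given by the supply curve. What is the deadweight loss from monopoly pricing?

Competitive equilibrium: 121.1 − 0.4Q = 13 + 0.15Q → Q* = 196.5455, P* = 42.4818.
Marginal revenue: MR = 121.1 − 0.8Q. Set MR = MC: 121.1 − 0.8Q = 13 + 0.15Q → Q_m = 113.7895.
Price P_m = 121.1 − 0.4·113.7895 = 75.5842; MC(Q_m) = 13 + 0.15·113.7895 = 30.0684.
Competitive Q* = 196.5455, so ΔQ = 82.756; wedge = 75.5842 − 30.0684 = 45.5158.
Deadweight loss = ½ × 82.756 × 45.5158 = 1883.35.

1883.35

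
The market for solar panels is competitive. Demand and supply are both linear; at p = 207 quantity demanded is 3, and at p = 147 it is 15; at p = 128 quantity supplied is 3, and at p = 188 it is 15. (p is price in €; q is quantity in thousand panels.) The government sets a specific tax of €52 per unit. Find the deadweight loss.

€135.20 thousand

Demand slope = (147 − 207)/(15 − 3) = −5, so p = 222 − 5q.
Supply slope = (188 − 128)/(15 − 3) = 5, so p = 113 + 5q.
Competitive equilibrium: 222 − 5q = 113 + 5q → q* = 10.9, p* = 167.5.
With the tax, the buyer price exceeds the seller price by 52: (222 − 5q) − (113 + 5q) = 52 → q' = 5.7.
Δq = 10.9 − 5.7 = 5.2; the wedge equals the tax, 52.
DWL = ½ × 5.2 × 52 = €135.20 thousand.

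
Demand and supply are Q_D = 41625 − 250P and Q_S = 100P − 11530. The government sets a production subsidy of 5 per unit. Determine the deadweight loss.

892.86

In inverse form: demand P = 166.5 − 0.004Q, supply P = 115.3 + 0.01Q.
Competitive equilibrium: 166.5 − 0.004Q = 115.3 + 0.01Q → Q* = 3657.1429, P* = 151.8714.
The subsidy lowers effective supply by 5: P = 110.3 + 0.01Q.
New quantity: 166.5 − 0.004Q = 110.3 + 0.01Q → Q' = 4014.2857.
Overproduction ΔQ = 4014.2857 − 3657.1429 = 357.1428; wedge = subsidy = 5.
Deadweight loss = ½ × 357.1428 × 5 = 892.86.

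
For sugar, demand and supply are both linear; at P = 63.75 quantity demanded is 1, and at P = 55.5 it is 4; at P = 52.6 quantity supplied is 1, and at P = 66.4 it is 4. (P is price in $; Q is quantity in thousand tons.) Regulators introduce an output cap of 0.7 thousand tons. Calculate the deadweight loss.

$12.13 thousand

Demand slope = (55.5 − 63.75)/(4 − 1) = −2.75, so P = 66.5 − 2.75Q.
Supply slope = (66.4 − 52.6)/(4 − 1) = 4.6, so P = 48 + 4.6Q.
Competitive equilibrium: 66.5 − 2.75Q = 48 + 4.6Q → Q* = 2.517, P* = 59.5782.
At Q = 0.7: demand price = 66.5 − 2.75·0.7 = 64.575; supply price = 48 + 4.6·0.7 = 51.22.
ΔQ = 2.517 − 0.7 = 1.817; wedge = 64.575 − 51.22 = 13.355.
Welfare loss = ½ × 1.817 × 13.355 = $12.13 thousand.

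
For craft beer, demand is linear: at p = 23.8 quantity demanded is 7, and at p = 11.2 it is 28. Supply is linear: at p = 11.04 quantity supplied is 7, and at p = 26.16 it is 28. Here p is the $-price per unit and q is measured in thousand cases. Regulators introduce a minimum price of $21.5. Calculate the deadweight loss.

Demand slope = (11.2 − 23.8)/(28 − 7) = −0.6, so p = 28 − 0.6q.
Supply slope = (26.16 − 11.04)/(28 − 7) = 0.72, so p = 6 + 0.72q.
Competitive equilibrium: 28 − 0.6q = 6 + 0.72q → q* = 16.6667, p* = 18.
At the floor p = 21.5, quantity demanded = (28 − 21.5)/0.6 = 10.8333.
Sellers' marginal cost at q' = 10.8333: 6 + 0.72·10.8333 = 13.8.
Δq = 16.6667 − 10.8333 = 5.8334; wedge = 21.5 − 13.8 = 7.7.
DWL = ½ × 5.8334 × 7.7 = $22.46 thousand.

$22.46 thousand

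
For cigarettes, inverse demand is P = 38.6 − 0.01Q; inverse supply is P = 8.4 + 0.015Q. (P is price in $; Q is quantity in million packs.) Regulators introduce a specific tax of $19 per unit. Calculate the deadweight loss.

$7220 million

Competitive equilibrium: 38.6 − 0.01Q = 8.4 + 0.015Q → Q* = 1208, P* = 26.52.
With the tax, the buyer price exceeds the seller price by 19: (38.6 − 0.01Q) − (8.4 + 0.015Q) = 19 → Q' = 448.
ΔQ = 1208 − 448 = 760; the wedge equals the tax, 19.
The triangle = ½ × 760 × 19 = $7220 million.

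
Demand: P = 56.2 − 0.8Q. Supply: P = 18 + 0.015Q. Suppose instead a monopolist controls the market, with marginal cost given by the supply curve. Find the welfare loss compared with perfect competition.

219.67

Competitive equilibrium: 56.2 − 0.8Q = 18 + 0.015Q → Q* = 46.8712, P* = 18.7031.
Marginal revenue: MR = 56.2 − 1.6Q. Set MR = MC: 56.2 − 1.6Q = 18 + 0.015Q → Q_m = 23.6533.
Price P_m = 56.2 − 0.8·23.6533 = 37.2774; MC(Q_m) = 18 + 0.015·23.6533 = 18.3548.
Competitive Q* = 46.8712, so ΔQ = 23.2179; wedge = 37.2774 − 18.3548 = 18.9226.
Deadweight loss = ½ × 23.2179 × 18.9226 = 219.67.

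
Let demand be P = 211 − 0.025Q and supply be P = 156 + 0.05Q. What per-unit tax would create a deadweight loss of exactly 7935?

Competitive equilibrium: 211 − 0.025Q = 156 + 0.05Q → Q* = 733.3333, P* = 192.6667.
A tax t gives ΔQ = t/0.075 and wedge t, so DWL = t²/0.15.
t²/0.15 = 7935 → t² = 1190.25 → t = 34.5.

34.5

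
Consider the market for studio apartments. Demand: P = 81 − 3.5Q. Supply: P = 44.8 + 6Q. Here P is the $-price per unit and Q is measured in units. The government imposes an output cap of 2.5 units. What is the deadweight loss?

$8.16

Competitive equilibrium: 81 − 3.5Q = 44.8 + 6Q → Q* = 3.8105, P* = 67.6632.
At Q = 2.5: demand price = 81 − 3.5·2.5 = 72.25; supply price = 44.8 + 6·2.5 = 59.8.
ΔQ = 3.8105 − 2.5 = 1.3105; wedge = 72.25 − 59.8 = 12.45.
The triangle = ½ × 1.3105 × 12.45 = $8.16.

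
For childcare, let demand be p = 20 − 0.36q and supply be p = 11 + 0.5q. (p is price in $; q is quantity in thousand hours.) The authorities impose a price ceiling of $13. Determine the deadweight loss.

$17.97 thousand

Competitive equilibrium: 20 − 0.36q = 11 + 0.5q → q* = 10.4651, p* = 16.2326.
At the ceiling p = 13, quantity supplied = (13 − 11)/0.5 = 4.
Willingness to pay at q' = 4: 20 − 0.36·4 = 18.56.
Δq = 10.4651 − 4 = 6.4651; wedge = 18.56 − 13 = 5.56.
The triangle = ½ × 6.4651 × 5.56 = $17.97 thousand.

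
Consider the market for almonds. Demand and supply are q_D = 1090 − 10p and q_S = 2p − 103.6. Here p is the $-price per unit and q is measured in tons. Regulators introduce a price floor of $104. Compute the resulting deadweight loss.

$616.53

In inverse form: demand p = 109 − 0.1q, supply p = 51.8 + 0.5q.
Competitive equilibrium: 109 − 0.1q = 51.8 + 0.5q → q* = 95.3333, p* = 99.4667.
At the floor p = 104, quantity demanded = (109 − 104)/0.1 = 50.
Sellers' marginal cost at q' = 50: 51.8 + 0.5·50 = 76.8.
Δq = 95.3333 − 50 = 45.3333; wedge = 104 − 76.8 = 27.2.
Welfare loss = ½ × 45.3333 × 27.2 = $616.53.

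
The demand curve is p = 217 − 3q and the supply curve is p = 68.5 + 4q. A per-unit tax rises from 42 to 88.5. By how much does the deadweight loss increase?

433.45

Competitive equilibrium: 217 − 3q = 68.5 + 4q → q* = 21.2143, p* = 153.3571.
For a per-unit tax t: Δq = t/7, so DWL = ½·t·(t/7) = t²/14.
At t = 42: DWL = 126. At t = 88.5: DWL = 559.446.
Increase = 559.446 − 126 = 433.45.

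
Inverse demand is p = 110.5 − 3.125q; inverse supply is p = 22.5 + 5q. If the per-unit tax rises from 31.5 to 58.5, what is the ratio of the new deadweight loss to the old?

3.449

Competitive equilibrium: 110.5 − 3.125q = 22.5 + 5q → q* = 10.8308, p* = 76.6538.
For a per-unit tax t: Δq = t/8.125, so DWL = ½·t·(t/8.125) = t²/16.25.
At t = 31.5: DWL = 61.062. At t = 58.5: DWL = 210.6.
Ratio = (58.5/31.5)² = 3.449.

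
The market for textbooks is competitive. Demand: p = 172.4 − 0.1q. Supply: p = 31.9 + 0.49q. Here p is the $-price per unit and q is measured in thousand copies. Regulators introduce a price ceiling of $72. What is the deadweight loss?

Competitive equilibrium: 172.4 − 0.1q = 31.9 + 0.49q → q* = 238.1356, p* = 148.5864.
At the ceiling p = 72, quantity supplied = (72 − 31.9)/0.49 = 81.8367.
Willingness to pay at q' = 81.8367: 172.4 − 0.1·81.8367 = 164.2163.
Δq = 238.1356 − 81.8367 = 156.2989; wedge = 164.2163 − 72 = 92.2163.
DWL = ½ × 156.2989 × 92.2163 = $7206.65 thousand.

$7206.65 thousand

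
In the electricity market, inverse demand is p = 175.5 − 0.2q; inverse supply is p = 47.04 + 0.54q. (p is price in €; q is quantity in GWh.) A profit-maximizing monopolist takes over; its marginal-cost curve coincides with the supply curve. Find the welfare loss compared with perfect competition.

€504.75

Competitive equilibrium: 175.5 − 0.2q = 47.04 + 0.54q → q* = 173.5946, p* = 140.7811.
Marginal revenue: MR = 175.5 − 0.4q. Set MR = MC: 175.5 − 0.4q = 47.04 + 0.54q → q_m = 136.6596.
Price p_m = 175.5 − 0.2·136.6596 = 148.1681; MC(q_m) = 47.04 + 0.54·136.6596 = 120.8362.
Competitive q* = 173.5946, so Δq = 36.935; wedge = 148.1681 − 120.8362 = 27.3319.
Deadweight loss = ½ × 36.935 × 27.3319 = €504.75.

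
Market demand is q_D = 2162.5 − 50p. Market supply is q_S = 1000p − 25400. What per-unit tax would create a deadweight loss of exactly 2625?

In inverse form: demand p = 43.25 − 0.02q, supply p = 25.4 + 0.001q.
Competitive equilibrium: 43.25 − 0.02q = 25.4 + 0.001q → q* = 850, p* = 26.25.
A tax t gives Δq = t/0.021 and wedge t, so DWL = t²/0.042.
t²/0.042 = 2625 → t² = 110.25 → t = 10.5.

10.5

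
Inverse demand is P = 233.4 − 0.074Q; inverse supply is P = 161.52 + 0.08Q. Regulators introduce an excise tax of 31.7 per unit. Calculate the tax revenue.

Competitive equilibrium: 233.4 − 0.074Q = 161.52 + 0.08Q → Q* = 466.7532, P* = 198.8603.
With the tax, the buyer price exceeds the seller price by 31.7: (233.4 − 0.074Q) − (161.52 + 0.08Q) = 31.7 → Q' = 260.9091.
Tax revenue = 31.7 × 260.9091 = 8270.82.

8270.82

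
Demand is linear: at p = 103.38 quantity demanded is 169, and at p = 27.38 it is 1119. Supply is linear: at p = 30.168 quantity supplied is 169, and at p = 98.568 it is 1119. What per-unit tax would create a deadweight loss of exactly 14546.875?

66.5

Demand slope = (27.38 − 103.38)/(1119 − 169) = −0.08, so p = 116.9 − 0.08q.
Supply slope = (98.568 − 30.168)/(1119 − 169) = 0.072, so p = 18 + 0.072q.
Competitive equilibrium: 116.9 − 0.08q = 18 + 0.072q → q* = 650.6579, p* = 64.8474.
A tax t gives Δq = t/0.152 and wedge t, so DWL = t²/0.304.
t²/0.304 = 14546.875 → t² = 4422.25 → t = 66.5.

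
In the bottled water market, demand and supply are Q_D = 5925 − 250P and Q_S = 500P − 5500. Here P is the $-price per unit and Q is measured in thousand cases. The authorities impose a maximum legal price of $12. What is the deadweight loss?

In inverse form: demand P = 23.7 − 0.004Q, supply P = 11 + 0.002Q.
Competitive equilibrium: 23.7 − 0.004Q = 11 + 0.002Q → Q* = 2116.6667, P* = 15.2333.
At the ceiling P = 12, quantity supplied = (12 − 11)/0.002 = 500.
Willingness to pay at Q' = 500: 23.7 − 0.004·500 = 21.7.
ΔQ = 2116.6667 − 500 = 1616.6667; wedge = 21.7 − 12 = 9.7.
The triangle = ½ × 1616.6667 × 9.7 = $7840.83 thousand.

$7840.83 thousand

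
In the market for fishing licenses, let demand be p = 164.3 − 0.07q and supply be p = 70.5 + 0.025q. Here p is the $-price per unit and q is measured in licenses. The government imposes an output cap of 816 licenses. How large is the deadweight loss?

Competitive equilibrium: 164.3 − 0.07q = 70.5 + 0.025q → q* = 987.3684, p* = 95.1842.
At q = 816: demand price = 164.3 − 0.07·816 = 107.18; supply price = 70.5 + 0.025·816 = 90.9.
Δq = 987.3684 − 816 = 171.3684; wedge = 107.18 − 90.9 = 16.28.
Welfare loss = ½ × 171.3684 × 16.28 = $1394.94.

$1394.94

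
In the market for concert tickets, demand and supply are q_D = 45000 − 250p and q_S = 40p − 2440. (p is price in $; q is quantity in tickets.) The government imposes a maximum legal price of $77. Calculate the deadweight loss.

$173934.37

In inverse form: demand p = 180 − 0.004q, supply p = 61 + 0.025q.
Competitive equilibrium: 180 − 0.004q = 61 + 0.025q → q* = 4103.4483, p* = 163.5862.
At the ceiling p = 77, quantity supplied = (77 − 61)/0.025 = 640.
Willingness to pay at q' = 640: 180 − 0.004·640 = 177.44.
Δq = 4103.4483 − 640 = 3463.4483; wedge = 177.44 − 77 = 100.44.
The triangle = ½ × 3463.4483 × 100.44 = $173934.37.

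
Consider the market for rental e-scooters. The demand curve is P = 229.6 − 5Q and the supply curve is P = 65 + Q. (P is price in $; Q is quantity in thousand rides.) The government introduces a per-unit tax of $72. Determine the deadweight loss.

Competitive equilibrium: 229.6 − 5Q = 65 + Q → Q* = 27.4333, P* = 92.4333.
With the tax, the buyer price exceeds the seller price by 72: (229.6 − 5Q) − (65 + Q) = 72 → Q' = 15.4333.
ΔQ = 27.4333 − 15.4333 = 12; the wedge equals the tax, 72.
Welfare loss = ½ × 12 × 72 = $432 thousand.

$432 thousand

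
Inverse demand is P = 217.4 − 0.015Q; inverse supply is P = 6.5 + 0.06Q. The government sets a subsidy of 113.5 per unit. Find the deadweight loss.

85881.67

Competitive equilibrium: 217.4 − 0.015Q = 6.5 + 0.06Q → Q* = 2812, P* = 175.22.
The subsidy lowers effective supply by 113.5: P = 0.06Q − 107.
New quantity: 217.4 − 0.015Q = 0.06Q − 107 → Q' = 4325.33333.
Overproduction ΔQ = 4325.33333 − 2812 = 1513.33333; wedge = subsidy = 113.5.
DWL = ½ × 1513.33333 × 113.5 = 85881.67.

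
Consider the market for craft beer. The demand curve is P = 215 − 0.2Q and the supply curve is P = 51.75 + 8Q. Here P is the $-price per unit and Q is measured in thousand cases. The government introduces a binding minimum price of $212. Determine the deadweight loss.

$98.78 thousand

Competitive equilibrium: 215 − 0.2Q = 51.75 + 8Q → Q* = 19.9085, P* = 211.0183.
At the floor P = 212, quantity demanded = (215 − 212)/0.2 = 15.
Sellers' marginal cost at Q' = 15: 51.75 + 8·15 = 171.75.
ΔQ = 19.9085 − 15 = 4.9085; wedge = 212 − 171.75 = 40.25.
The triangle = ½ × 4.9085 × 40.25 = $98.78 thousand.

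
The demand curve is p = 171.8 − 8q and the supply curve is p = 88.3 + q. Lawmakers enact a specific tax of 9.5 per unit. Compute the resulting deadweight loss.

Competitive equilibrium: 171.8 − 8q = 88.3 + q → q* = 9.2778, p* = 97.5778.
With the tax, the buyer price exceeds the seller price by 9.5: (171.8 − 8q) − (88.3 + q) = 9.5 → q' = 8.2222.
Δq = 9.2778 − 8.2222 = 1.0556; the wedge equals the tax, 9.5.
The triangle = ½ × 1.0556 × 9.5 = 5.01.

5.01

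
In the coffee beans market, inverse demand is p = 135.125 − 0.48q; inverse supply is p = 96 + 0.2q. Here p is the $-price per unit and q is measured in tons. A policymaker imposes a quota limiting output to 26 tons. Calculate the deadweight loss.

Competitive equilibrium: 135.125 − 0.48q = 96 + 0.2q → q* = 57.5368, p* = 107.5074.
At q = 26: demand price = 135.125 − 0.48·26 = 122.645; supply price = 96 + 0.2·26 = 101.2.
Δq = 57.5368 − 26 = 31.5368; wedge = 122.645 − 101.2 = 21.445.
The triangle = ½ × 31.5368 × 21.445 = $338.15.

$338.15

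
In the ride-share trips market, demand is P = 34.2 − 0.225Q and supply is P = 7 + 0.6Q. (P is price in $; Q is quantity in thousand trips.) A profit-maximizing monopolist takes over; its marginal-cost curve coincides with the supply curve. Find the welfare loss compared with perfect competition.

Competitive equilibrium: 34.2 − 0.225Q = 7 + 0.6Q → Q* = 32.9697, P* = 26.7818.
Marginal revenue: MR = 34.2 − 0.45Q. Set MR = MC: 34.2 − 0.45Q = 7 + 0.6Q → Q_m = 25.9048.
Price P_m = 34.2 − 0.225·25.9048 = 28.3714; MC(Q_m) = 7 + 0.6·25.9048 = 22.5429.
Competitive Q* = 32.9697, so ΔQ = 7.0649; wedge = 28.3714 − 22.5429 = 5.8285.
The triangle = ½ × 7.0649 × 5.8285 = $20.59 thousand.

$20.59 thousand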